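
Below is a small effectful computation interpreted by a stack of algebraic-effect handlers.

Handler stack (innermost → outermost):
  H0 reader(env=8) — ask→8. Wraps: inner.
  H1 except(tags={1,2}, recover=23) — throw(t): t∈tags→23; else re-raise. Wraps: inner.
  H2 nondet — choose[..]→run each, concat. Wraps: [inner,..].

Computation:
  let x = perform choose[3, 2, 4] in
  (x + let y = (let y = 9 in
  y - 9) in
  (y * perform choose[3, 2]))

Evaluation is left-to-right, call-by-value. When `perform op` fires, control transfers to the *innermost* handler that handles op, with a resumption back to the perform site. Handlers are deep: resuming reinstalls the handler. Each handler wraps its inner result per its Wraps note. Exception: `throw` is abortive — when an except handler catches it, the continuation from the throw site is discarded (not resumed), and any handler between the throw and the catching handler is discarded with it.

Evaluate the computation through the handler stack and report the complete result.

Step-by-step:
choose[3, 2, 4] @ H2
  branch[0] choose=3:
    choose[3, 2] @ H2
      branch[0] choose=3:
        H0 returns 3
        H1 returns 3
        H2 returns [3]
      branch[1] choose=2:
        H0 returns 3
        H1 returns 3
        H2 returns [3]
  branch[1] choose=2:
    choose[3, 2] @ H2
      branch[0] choose=3:
        H0 returns 2
        H1 returns 2
        H2 returns [2]
      branch[1] choose=2:
        H0 returns 2
        H1 returns 2
        H2 returns [2]
  branch[2] choose=4:
    choose[3, 2] @ H2
      branch[0] choose=3:
        H0 returns 4
        H1 returns 4
        H2 returns [4]
      branch[1] choose=2:
        H0 returns 4
        H1 returns 4
        H2 returns [4]
= [3, 3, 2, 2, 4, 4]

Answer: [3, 3, 2, 2, 4, 4]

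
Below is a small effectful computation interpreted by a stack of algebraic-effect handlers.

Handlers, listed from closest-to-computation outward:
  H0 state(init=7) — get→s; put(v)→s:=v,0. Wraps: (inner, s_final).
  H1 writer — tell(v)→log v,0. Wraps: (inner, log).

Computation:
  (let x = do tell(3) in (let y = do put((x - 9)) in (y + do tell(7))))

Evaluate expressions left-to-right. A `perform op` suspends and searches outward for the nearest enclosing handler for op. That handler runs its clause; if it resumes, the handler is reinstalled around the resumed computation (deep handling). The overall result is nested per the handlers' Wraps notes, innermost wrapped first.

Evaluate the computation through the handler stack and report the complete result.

Answer: ((0, -9), (3, 7))

Step-by-step:
tell(3) @ H1 ⇒ log+=3
put(-9) @ H0 ⇒ s:=-9
tell(7) @ H1 ⇒ log+=7
H0 returns (0, -9)
H1 returns ((0, -9), (3, 7))
= ((0, -9), (3, 7))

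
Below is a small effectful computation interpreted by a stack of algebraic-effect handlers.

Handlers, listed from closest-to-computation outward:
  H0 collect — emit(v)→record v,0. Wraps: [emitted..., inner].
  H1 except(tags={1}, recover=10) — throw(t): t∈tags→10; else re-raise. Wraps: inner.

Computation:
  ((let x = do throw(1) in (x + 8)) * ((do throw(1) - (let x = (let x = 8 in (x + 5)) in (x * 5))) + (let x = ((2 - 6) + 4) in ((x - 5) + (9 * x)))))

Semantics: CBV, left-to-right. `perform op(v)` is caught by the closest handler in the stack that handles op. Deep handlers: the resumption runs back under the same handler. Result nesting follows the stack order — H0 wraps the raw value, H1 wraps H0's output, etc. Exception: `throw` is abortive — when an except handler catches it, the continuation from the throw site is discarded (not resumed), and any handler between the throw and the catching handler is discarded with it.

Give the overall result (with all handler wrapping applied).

Answer: 10

Evaluation trace:
throw(1) @ H1 caught ⇒ 10
= 10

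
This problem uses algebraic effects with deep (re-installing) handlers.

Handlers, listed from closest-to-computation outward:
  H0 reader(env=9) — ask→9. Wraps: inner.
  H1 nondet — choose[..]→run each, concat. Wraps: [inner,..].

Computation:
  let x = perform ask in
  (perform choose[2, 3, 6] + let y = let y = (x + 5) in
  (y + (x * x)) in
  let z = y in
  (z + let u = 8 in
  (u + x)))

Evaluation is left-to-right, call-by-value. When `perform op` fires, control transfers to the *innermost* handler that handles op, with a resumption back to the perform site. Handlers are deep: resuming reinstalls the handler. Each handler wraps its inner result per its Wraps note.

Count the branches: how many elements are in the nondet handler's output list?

Answer: 3

Evaluation trace:
ask @ H0 ⇒ 9
choose[2, 3, 6] @ H1
  branch[0] choose=2:
    H0 returns 114
    H1 returns [114]
  branch[1] choose=3:
    H0 returns 115
    H1 returns [115]
  branch[2] choose=6:
    H0 returns 118
    H1 returns [118]
= [114, 115, 118]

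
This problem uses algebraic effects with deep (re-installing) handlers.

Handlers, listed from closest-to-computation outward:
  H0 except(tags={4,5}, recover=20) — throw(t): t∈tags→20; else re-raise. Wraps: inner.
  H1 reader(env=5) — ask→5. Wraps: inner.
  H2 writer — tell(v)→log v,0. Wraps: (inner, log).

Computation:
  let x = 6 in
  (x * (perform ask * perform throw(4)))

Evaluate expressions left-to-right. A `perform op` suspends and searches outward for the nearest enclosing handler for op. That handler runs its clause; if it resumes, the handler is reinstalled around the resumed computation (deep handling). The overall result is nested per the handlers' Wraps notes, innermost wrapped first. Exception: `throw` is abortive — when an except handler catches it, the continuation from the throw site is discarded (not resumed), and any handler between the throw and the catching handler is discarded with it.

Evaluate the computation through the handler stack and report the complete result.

Working:
ask @ H1 ⇒ 5
throw(4) @ H0 caught ⇒ 20
H1 returns 20
H2 returns (20, ())
= (20, ())

Answer: (20, ())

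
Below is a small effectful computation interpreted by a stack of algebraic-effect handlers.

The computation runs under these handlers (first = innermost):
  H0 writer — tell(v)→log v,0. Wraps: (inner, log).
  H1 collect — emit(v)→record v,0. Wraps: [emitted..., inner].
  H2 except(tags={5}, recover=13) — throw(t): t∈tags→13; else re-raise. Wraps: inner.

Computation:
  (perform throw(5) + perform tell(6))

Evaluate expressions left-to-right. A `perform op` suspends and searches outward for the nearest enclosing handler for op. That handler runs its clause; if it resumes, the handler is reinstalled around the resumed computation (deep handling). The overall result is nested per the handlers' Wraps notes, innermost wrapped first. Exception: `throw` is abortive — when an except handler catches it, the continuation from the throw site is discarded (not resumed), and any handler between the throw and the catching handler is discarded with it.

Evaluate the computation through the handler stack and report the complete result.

Step-by-step:
throw(5) @ H2 caught ⇒ 13
= 13

Answer: 13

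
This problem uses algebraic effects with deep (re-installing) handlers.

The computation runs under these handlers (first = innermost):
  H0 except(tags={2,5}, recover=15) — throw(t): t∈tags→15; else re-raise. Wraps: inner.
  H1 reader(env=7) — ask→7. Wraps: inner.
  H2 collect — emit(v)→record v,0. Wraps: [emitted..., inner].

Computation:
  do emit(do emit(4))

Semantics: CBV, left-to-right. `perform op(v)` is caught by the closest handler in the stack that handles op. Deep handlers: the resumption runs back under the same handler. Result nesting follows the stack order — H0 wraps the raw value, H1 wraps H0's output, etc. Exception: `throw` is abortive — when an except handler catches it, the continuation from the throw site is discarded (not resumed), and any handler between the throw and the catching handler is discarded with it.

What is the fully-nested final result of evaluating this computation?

Answer: [4, 0, 0]

Working:
emit(4) @ H2 ⇒ out+=4
emit(0) @ H2 ⇒ out+=0
H0 returns 0
H1 returns 0
H2 returns [4, 0, 0]
= [4, 0, 0]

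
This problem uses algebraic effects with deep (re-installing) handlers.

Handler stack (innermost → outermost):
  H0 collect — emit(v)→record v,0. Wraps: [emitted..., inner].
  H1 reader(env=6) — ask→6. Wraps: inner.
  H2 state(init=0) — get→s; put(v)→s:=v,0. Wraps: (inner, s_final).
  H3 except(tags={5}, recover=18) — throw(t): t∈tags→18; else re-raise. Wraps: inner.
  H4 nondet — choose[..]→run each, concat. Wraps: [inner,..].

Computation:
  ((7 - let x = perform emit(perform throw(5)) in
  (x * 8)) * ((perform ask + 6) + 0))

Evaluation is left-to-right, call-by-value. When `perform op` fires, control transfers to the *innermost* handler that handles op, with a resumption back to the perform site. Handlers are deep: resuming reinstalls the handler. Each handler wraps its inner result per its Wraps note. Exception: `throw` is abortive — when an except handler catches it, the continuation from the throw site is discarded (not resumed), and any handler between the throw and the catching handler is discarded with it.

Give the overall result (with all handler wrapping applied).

Step-by-step:
throw(5) @ H3 caught ⇒ 18
H4 returns [18]
= [18]

Answer: [18]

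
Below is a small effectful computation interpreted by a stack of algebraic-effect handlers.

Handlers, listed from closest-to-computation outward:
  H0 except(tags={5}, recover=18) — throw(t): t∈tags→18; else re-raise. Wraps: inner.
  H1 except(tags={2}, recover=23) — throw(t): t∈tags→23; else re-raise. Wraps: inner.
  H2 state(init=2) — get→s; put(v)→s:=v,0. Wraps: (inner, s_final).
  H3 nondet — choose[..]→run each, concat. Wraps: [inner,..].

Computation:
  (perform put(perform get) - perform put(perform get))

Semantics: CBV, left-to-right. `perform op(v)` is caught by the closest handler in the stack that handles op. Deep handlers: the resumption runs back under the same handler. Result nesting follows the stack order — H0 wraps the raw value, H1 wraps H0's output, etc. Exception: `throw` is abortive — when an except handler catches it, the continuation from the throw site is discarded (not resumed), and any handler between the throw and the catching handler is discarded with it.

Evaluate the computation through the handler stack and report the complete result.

Working:
get @ H2 ⇒ 2
put(2) @ H2 ⇒ s:=2
get @ H2 ⇒ 2
put(2) @ H2 ⇒ s:=2
H0 returns 0
H1 returns 0
H2 returns (0, 2)
H3 returns [(0, 2)]
= [(0, 2)]

Answer: [(0, 2)]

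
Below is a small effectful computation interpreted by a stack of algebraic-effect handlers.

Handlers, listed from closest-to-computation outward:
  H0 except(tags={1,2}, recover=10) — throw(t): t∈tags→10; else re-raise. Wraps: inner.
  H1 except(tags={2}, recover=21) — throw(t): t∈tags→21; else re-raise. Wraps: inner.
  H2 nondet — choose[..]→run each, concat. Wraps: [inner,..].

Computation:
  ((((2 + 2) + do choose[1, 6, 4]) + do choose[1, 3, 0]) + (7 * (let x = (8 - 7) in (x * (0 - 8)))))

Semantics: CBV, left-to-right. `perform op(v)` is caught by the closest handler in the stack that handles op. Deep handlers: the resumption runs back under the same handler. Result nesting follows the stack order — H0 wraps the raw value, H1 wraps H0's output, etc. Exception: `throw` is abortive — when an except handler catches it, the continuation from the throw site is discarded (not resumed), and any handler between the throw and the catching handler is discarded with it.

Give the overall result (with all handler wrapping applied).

Answer: [-50, -48, -51, -45, -43, -46, -47, -45, -48]

Step-by-step:
choose[1, 6, 4] @ H2
  branch[0] choose=1:
    choose[1, 3, 0] @ H2
      branch[0] choose=1:
        H0 returns -50
        H1 returns -50
        H2 returns [-50]
      branch[1] choose=3:
        H0 returns -48
        H1 returns -48
        H2 returns [-48]
      branch[2] choose=0:
        H0 returns -51
        H1 returns -51
        H2 returns [-51]
  branch[1] choose=6:
    choose[1, 3, 0] @ H2
      branch[0] choose=1:
        H0 returns -45
        H1 returns -45
        H2 returns [-45]
      branch[1] choose=3:
        H0 returns -43
        H1 returns -43
        H2 returns [-43]
      branch[2] choose=0:
        H0 returns -46
        H1 returns -46
        H2 returns [-46]
  branch[2] choose=4:
    choose[1, 3, 0] @ H2
      branch[0] choose=1:
        H0 returns -47
        H1 returns -47
        H2 returns [-47]
      branch[1] choose=3:
        H0 returns -45
        H1 returns -45
        H2 returns [-45]
      branch[2] choose=0:
        H0 returns -48
        H1 returns -48
        H2 returns [-48]
= [-50, -48, -51, -45, -43, -46, -47, -45, -48]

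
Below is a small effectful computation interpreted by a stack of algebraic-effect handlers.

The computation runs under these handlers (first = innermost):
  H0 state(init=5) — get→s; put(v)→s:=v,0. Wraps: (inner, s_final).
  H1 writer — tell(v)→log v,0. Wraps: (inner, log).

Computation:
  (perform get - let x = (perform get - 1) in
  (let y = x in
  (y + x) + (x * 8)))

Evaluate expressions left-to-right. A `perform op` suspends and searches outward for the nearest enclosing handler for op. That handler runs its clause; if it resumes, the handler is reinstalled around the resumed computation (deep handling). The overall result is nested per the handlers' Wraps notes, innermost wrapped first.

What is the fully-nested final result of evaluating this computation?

Answer: ((-35, 5), ())

Step-by-step:
get @ H0 ⇒ 5
get @ H0 ⇒ 5
H0 returns (-35, 5)
H1 returns ((-35, 5), ())
= ((-35, 5), ())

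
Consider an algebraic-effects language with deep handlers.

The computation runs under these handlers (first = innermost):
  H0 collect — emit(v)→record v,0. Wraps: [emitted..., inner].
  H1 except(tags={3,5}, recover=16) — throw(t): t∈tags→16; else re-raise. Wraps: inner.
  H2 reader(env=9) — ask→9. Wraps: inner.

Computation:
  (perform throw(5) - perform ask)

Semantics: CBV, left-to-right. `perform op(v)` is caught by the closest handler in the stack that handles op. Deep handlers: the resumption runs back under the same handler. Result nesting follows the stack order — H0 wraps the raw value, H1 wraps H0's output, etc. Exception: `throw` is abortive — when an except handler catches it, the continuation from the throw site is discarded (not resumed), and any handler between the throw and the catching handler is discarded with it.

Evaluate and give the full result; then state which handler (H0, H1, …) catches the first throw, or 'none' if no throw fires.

Answer: 16 ; first throw caught by: H1

Working:
throw(5) @ H1 caught ⇒ 16
H2 returns 16
= 16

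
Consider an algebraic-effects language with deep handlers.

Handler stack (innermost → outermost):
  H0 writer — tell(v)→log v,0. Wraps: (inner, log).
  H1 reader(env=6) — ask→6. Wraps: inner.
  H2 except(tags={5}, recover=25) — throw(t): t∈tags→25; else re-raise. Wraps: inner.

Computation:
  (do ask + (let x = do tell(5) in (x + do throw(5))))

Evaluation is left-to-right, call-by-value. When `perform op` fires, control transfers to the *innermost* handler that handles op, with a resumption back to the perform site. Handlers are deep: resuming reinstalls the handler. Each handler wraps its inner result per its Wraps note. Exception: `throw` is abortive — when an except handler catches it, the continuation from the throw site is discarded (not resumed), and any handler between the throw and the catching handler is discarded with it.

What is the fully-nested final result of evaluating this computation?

Evaluation trace:
ask @ H1 ⇒ 6
tell(5) @ H0 ⇒ log+=5
throw(5) @ H2 caught ⇒ 25
= 25

Answer: 25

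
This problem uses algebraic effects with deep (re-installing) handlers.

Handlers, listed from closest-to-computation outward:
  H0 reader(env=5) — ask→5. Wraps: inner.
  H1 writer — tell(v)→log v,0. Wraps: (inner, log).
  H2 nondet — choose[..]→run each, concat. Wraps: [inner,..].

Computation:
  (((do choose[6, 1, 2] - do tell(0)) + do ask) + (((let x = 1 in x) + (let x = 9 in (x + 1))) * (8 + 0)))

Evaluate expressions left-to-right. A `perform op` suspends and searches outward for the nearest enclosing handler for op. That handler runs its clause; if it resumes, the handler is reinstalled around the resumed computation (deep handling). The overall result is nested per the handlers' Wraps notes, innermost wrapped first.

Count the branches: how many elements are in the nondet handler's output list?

Answer: 3

Evaluation trace:
choose[6, 1, 2] @ H2
  branch[0] choose=6:
    tell(0) @ H1 ⇒ log+=0
    ask @ H0 ⇒ 5
    H0 returns 99
    H1 returns (99, (0))
    H2 returns [(99, (0))]
  branch[1] choose=1:
    tell(0) @ H1 ⇒ log+=0
    ask @ H0 ⇒ 5
    H0 returns 94
    H1 returns (94, (0))
    H2 returns [(94, (0))]
  branch[2] choose=2:
    tell(0) @ H1 ⇒ log+=0
    ask @ H0 ⇒ 5
    H0 returns 95
    H1 returns (95, (0))
    H2 returns [(95, (0))]
= [(99, (0)), (94, (0)), (95, (0))]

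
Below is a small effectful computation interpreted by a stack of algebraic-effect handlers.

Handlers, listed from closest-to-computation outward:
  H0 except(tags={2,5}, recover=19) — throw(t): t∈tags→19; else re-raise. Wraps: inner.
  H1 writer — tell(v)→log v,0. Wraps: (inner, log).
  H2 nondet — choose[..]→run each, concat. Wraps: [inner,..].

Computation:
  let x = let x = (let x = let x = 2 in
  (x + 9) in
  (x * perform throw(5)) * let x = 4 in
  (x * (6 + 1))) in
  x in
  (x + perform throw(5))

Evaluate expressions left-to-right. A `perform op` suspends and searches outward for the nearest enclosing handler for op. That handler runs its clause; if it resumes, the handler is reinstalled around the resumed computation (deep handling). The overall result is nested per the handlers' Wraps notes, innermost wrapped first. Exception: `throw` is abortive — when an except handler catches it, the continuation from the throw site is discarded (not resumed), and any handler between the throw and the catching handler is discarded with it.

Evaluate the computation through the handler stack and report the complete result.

Evaluation trace:
throw(5) @ H0 caught ⇒ 19
H1 returns (19, ())
H2 returns [(19, ())]
= [(19, ())]

Answer: [(19, ())]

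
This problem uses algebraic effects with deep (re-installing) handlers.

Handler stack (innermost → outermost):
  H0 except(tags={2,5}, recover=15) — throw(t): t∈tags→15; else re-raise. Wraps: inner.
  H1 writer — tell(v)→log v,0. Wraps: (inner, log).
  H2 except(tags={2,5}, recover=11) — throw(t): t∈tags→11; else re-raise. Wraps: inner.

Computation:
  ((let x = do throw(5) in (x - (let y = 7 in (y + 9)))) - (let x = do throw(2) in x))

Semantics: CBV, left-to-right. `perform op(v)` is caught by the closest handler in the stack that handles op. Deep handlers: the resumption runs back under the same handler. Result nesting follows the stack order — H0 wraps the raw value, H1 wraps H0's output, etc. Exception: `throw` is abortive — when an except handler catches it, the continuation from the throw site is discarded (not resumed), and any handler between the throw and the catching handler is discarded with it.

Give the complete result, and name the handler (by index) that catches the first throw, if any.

Evaluation trace:
throw(5) @ H0 caught ⇒ 15
H1 returns (15, ())
H2 returns (15, ())
= (15, ())

Answer: (15, ()) ; first throw caught by: H0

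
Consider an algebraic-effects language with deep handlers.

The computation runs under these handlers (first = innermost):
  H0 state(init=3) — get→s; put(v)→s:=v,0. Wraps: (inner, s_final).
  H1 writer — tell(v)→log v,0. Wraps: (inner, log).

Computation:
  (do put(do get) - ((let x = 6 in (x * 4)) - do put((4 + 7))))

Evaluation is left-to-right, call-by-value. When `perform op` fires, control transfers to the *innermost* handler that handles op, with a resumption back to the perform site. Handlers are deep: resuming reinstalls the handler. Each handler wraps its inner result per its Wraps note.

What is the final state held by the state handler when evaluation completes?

Answer: 11

Evaluation trace:
get @ H0 ⇒ 3
put(3) @ H0 ⇒ s:=3
put(11) @ H0 ⇒ s:=11
H0 returns (-24, 11)
H1 returns ((-24, 11), ())
= ((-24, 11), ())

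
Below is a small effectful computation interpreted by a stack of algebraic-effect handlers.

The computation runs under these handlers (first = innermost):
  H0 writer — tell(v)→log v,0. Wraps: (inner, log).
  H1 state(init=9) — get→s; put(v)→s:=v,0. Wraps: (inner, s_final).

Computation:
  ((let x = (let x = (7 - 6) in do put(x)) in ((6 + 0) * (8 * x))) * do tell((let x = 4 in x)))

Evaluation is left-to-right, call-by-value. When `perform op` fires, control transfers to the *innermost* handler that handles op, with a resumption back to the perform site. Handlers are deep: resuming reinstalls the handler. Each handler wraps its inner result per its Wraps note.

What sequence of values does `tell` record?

Answer: (4)

Working:
put(1) @ H1 ⇒ s:=1
tell(4) @ H0 ⇒ log+=4
H0 returns (0, (4))
H1 returns ((0, (4)), 1)
= ((0, (4)), 1)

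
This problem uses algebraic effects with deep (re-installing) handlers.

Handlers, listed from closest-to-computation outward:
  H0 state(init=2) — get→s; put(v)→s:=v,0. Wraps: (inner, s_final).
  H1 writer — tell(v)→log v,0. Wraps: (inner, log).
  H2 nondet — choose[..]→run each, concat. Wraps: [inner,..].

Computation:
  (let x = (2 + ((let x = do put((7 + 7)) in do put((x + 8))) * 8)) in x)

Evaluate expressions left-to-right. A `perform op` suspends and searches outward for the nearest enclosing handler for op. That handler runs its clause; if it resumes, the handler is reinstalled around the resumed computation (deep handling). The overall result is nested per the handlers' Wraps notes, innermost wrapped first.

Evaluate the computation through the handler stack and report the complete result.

Step-by-step:
put(14) @ H0 ⇒ s:=14
put(8) @ H0 ⇒ s:=8
H0 returns (2, 8)
H1 returns ((2, 8), ())
H2 returns [((2, 8), ())]
= [((2, 8), ())]

Answer: [((2, 8), ())]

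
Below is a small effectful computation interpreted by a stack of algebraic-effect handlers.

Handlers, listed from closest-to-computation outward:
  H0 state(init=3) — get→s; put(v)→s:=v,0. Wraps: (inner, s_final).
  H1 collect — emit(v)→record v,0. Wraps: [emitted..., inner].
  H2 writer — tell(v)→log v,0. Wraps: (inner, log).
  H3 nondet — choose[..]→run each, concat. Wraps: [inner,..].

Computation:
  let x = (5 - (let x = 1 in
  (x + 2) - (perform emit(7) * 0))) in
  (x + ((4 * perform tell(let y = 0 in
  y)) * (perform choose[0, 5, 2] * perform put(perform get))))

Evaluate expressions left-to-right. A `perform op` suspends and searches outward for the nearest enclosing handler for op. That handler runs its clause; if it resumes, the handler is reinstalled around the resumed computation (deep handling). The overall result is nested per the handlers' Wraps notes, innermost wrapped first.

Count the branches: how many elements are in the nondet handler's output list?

Answer: 3

Step-by-step:
emit(7) @ H1 ⇒ out+=7
tell(0) @ H2 ⇒ log+=0
choose[0, 5, 2] @ H3
  branch[0] choose=0:
    get @ H0 ⇒ 3
    put(3) @ H0 ⇒ s:=3
    H0 returns (2, 3)
    H1 returns [7, (2, 3)]
    H2 returns ([7, (2, 3)], (0))
    H3 returns [([7, (2, 3)], (0))]
  branch[1] choose=5:
    get @ H0 ⇒ 3
    put(3) @ H0 ⇒ s:=3
    H0 returns (2, 3)
    H1 returns [7, (2, 3)]
    H2 returns ([7, (2, 3)], (0))
    H3 returns [([7, (2, 3)], (0))]
  branch[2] choose=2:
    get @ H0 ⇒ 3
    put(3) @ H0 ⇒ s:=3
    H0 returns (2, 3)
    H1 returns [7, (2, 3)]
    H2 returns ([7, (2, 3)], (0))
    H3 returns [([7, (2, 3)], (0))]
= [([7, (2, 3)], (0)), ([7, (2, 3)], (0)), ([7, (2, 3)], (0))]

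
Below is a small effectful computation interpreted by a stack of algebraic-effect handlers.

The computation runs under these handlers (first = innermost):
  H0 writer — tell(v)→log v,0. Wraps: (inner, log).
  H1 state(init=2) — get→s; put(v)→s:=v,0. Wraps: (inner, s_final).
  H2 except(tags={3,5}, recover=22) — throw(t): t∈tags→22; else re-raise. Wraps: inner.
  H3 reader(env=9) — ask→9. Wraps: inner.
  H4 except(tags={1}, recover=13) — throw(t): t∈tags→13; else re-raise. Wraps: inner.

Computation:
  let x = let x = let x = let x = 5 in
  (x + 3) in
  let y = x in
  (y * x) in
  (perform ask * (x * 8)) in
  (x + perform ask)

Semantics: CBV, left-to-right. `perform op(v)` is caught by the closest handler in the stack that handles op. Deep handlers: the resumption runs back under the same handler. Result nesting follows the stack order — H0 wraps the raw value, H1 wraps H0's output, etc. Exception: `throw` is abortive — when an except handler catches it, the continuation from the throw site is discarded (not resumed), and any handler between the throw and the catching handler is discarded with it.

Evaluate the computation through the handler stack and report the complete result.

Answer: ((4617, ()), 2)

Working:
ask @ H3 ⇒ 9
ask @ H3 ⇒ 9
H0 returns (4617, ())
H1 returns ((4617, ()), 2)
H2 returns ((4617, ()), 2)
H3 returns ((4617, ()), 2)
H4 returns ((4617, ()), 2)
= ((4617, ()), 2)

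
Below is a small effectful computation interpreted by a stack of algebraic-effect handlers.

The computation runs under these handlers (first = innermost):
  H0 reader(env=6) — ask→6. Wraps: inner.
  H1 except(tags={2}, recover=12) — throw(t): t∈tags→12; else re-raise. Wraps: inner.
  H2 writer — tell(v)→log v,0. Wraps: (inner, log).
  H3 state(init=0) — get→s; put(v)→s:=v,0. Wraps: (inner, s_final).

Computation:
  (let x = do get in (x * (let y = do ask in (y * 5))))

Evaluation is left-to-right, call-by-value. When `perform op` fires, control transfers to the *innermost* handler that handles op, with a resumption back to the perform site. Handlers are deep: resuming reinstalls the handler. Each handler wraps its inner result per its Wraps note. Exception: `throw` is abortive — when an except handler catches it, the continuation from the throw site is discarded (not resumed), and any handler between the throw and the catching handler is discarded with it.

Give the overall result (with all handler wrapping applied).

Step-by-step:
get @ H3 ⇒ 0
ask @ H0 ⇒ 6
H0 returns 0
H1 returns 0
H2 returns (0, ())
H3 returns ((0, ()), 0)
= ((0, ()), 0)

Answer: ((0, ()), 0)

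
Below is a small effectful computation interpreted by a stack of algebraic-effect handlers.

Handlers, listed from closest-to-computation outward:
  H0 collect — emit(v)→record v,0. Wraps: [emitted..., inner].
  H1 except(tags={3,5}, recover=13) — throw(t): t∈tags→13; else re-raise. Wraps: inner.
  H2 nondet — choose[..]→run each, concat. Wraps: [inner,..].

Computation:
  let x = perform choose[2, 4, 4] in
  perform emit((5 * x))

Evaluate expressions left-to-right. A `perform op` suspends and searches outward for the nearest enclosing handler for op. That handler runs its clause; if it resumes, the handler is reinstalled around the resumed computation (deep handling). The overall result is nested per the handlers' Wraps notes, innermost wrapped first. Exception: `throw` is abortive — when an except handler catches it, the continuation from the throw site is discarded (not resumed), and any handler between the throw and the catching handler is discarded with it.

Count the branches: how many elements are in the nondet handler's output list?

Answer: 3

Working:
choose[2, 4, 4] @ H2
  branch[0] choose=2:
    emit(10) @ H0 ⇒ out+=10
    H0 returns [10, 0]
    H1 returns [10, 0]
    H2 returns [[10, 0]]
  branch[1] choose=4:
    emit(20) @ H0 ⇒ out+=20
    H0 returns [20, 0]
    H1 returns [20, 0]
    H2 returns [[20, 0]]
  branch[2] choose=4:
    emit(20) @ H0 ⇒ out+=20
    H0 returns [20, 0]
    H1 returns [20, 0]
    H2 returns [[20, 0]]
= [[10, 0], [20, 0], [20, 0]]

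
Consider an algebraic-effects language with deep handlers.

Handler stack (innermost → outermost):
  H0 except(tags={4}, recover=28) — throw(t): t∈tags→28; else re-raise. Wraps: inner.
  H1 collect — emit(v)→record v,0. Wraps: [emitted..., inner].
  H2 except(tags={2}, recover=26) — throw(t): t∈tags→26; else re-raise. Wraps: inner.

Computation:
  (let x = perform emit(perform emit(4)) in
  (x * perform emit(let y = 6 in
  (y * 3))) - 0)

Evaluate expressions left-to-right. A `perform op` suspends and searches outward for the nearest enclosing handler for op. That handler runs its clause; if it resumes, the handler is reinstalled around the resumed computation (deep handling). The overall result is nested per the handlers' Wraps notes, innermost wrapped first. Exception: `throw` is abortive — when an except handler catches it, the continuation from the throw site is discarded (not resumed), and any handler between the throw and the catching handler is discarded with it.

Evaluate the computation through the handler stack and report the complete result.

Step-by-step:
emit(4) @ H1 ⇒ out+=4
emit(0) @ H1 ⇒ out+=0
emit(18) @ H1 ⇒ out+=18
H0 returns 0
H1 returns [4, 0, 18, 0]
H2 returns [4, 0, 18, 0]
= [4, 0, 18, 0]

Answer: [4, 0, 18, 0]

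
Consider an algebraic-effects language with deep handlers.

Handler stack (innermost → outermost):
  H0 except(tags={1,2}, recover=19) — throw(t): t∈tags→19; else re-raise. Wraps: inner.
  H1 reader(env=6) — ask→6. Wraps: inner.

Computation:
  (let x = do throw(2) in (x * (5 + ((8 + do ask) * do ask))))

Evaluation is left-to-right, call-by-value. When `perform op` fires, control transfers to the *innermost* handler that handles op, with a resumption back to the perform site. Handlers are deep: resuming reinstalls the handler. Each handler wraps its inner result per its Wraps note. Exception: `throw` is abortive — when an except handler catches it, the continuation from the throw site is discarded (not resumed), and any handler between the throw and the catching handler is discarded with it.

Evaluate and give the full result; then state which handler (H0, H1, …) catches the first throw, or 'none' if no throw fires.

Answer: 19 ; first throw caught by: H0

Evaluation trace:
throw(2) @ H0 caught ⇒ 19
H1 returns 19
= 19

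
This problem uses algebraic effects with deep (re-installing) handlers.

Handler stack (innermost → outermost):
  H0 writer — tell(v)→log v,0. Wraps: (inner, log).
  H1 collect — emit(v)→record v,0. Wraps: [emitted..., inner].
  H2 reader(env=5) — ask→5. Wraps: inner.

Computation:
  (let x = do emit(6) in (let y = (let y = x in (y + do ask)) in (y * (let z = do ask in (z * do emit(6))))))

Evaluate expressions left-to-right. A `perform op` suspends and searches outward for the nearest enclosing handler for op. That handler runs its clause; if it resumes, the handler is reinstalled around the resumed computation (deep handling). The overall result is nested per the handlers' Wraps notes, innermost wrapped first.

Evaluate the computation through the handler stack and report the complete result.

Answer: [6, 6, (0, ())]

Working:
emit(6) @ H1 ⇒ out+=6
ask @ H2 ⇒ 5
ask @ H2 ⇒ 5
emit(6) @ H1 ⇒ out+=6
H0 returns (0, ())
H1 returns [6, 6, (0, ())]
H2 returns [6, 6, (0, ())]
= [6, 6, (0, ())]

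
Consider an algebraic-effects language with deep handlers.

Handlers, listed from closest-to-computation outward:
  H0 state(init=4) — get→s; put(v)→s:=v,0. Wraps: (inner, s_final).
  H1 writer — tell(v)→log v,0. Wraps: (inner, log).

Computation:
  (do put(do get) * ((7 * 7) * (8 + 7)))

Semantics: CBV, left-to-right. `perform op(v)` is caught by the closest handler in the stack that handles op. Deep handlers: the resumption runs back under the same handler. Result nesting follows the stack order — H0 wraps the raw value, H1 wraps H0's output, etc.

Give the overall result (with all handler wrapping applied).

Answer: ((0, 4), ())

Working:
get @ H0 ⇒ 4
put(4) @ H0 ⇒ s:=4
H0 returns (0, 4)
H1 returns ((0, 4), ())
= ((0, 4), ())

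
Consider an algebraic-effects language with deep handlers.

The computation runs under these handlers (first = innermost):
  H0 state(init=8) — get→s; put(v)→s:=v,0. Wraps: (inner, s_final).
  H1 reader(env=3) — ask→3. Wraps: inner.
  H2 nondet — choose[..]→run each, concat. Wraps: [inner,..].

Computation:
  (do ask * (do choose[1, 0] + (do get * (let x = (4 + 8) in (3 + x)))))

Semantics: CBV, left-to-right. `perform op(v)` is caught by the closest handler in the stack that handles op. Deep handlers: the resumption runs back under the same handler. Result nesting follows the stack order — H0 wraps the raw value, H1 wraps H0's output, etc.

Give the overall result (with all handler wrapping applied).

Working:
ask @ H1 ⇒ 3
choose[1, 0] @ H2
  branch[0] choose=1:
    get @ H0 ⇒ 8
    H0 returns (363, 8)
    H1 returns (363, 8)
    H2 returns [(363, 8)]
  branch[1] choose=0:
    get @ H0 ⇒ 8
    H0 returns (360, 8)
    H1 returns (360, 8)
    H2 returns [(360, 8)]
= [(363, 8), (360, 8)]

Answer: [(363, 8), (360, 8)]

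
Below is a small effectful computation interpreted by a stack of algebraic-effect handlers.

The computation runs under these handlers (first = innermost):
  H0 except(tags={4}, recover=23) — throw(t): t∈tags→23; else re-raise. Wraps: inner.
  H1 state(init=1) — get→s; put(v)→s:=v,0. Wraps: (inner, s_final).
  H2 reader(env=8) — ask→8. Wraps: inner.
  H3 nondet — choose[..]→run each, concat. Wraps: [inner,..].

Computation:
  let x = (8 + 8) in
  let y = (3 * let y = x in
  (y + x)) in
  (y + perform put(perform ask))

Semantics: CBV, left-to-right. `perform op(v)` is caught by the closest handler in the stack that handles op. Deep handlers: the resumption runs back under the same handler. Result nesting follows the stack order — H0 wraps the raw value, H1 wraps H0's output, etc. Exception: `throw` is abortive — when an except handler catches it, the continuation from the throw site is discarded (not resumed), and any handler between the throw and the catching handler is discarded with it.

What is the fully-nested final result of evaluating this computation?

Working:
ask @ H2 ⇒ 8
put(8) @ H1 ⇒ s:=8
H0 returns 96
H1 returns (96, 8)
H2 returns (96, 8)
H3 returns [(96, 8)]
= [(96, 8)]

Answer: [(96, 8)]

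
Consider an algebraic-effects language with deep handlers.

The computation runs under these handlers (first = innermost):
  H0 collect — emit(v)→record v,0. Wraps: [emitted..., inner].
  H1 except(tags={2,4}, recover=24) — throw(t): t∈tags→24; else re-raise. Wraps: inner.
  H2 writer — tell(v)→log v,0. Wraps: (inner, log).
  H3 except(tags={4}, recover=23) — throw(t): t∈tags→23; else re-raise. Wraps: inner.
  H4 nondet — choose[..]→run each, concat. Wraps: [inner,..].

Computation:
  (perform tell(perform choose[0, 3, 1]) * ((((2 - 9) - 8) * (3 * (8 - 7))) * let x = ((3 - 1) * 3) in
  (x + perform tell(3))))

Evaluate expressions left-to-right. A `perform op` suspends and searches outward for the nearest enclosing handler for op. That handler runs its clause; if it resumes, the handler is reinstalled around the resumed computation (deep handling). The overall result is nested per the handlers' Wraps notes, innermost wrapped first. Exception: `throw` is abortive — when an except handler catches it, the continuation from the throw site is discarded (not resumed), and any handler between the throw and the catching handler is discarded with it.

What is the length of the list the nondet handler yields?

Answer: 3

Step-by-step:
choose[0, 3, 1] @ H4
  branch[0] choose=0:
    tell(0) @ H2 ⇒ log+=0
    tell(3) @ H2 ⇒ log+=3
    H0 returns [0]
    H1 returns [0]
    H2 returns ([0], (0, 3))
    H3 returns ([0], (0, 3))
    H4 returns [([0], (0, 3))]
  branch[1] choose=3:
    tell(3) @ H2 ⇒ log+=3
    tell(3) @ H2 ⇒ log+=3
    H0 returns [0]
    H1 returns [0]
    H2 returns ([0], (3, 3))
    H3 returns ([0], (3, 3))
    H4 returns [([0], (3, 3))]
  branch[2] choose=1:
    tell(1) @ H2 ⇒ log+=1
    tell(3) @ H2 ⇒ log+=3
    H0 returns [0]
    H1 returns [0]
    H2 returns ([0], (1, 3))
    H3 returns ([0], (1, 3))
    H4 returns [([0], (1, 3))]
= [([0], (0, 3)), ([0], (3, 3)), ([0], (1, 3))]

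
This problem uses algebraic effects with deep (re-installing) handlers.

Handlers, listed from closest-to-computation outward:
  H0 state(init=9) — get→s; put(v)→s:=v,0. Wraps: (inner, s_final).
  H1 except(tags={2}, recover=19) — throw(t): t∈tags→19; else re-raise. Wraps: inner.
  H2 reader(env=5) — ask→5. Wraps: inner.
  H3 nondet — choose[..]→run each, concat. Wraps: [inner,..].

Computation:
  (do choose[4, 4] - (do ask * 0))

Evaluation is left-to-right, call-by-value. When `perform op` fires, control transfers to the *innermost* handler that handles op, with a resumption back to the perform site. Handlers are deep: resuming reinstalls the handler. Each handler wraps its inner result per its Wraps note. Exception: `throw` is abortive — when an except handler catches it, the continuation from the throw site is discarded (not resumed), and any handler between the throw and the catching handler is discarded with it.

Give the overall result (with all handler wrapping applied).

Answer: [(4, 9), (4, 9)]

Step-by-step:
choose[4, 4] @ H3
  branch[0] choose=4:
    ask @ H2 ⇒ 5
    H0 returns (4, 9)
    H1 returns (4, 9)
    H2 returns (4, 9)
    H3 returns [(4, 9)]
  branch[1] choose=4:
    ask @ H2 ⇒ 5
    H0 returns (4, 9)
    H1 returns (4, 9)
    H2 returns (4, 9)
    H3 returns [(4, 9)]
= [(4, 9), (4, 9)]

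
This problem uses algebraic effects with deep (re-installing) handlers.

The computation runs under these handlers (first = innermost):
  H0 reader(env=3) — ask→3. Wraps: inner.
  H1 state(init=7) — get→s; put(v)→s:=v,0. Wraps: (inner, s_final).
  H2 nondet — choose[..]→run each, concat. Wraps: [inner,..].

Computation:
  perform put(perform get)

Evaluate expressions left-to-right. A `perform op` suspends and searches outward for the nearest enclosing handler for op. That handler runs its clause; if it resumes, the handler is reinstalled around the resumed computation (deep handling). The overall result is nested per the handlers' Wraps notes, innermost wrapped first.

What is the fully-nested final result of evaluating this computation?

Evaluation trace:
get @ H1 ⇒ 7
put(7) @ H1 ⇒ s:=7
H0 returns 0
H1 returns (0, 7)
H2 returns [(0, 7)]
= [(0, 7)]

Answer: [(0, 7)]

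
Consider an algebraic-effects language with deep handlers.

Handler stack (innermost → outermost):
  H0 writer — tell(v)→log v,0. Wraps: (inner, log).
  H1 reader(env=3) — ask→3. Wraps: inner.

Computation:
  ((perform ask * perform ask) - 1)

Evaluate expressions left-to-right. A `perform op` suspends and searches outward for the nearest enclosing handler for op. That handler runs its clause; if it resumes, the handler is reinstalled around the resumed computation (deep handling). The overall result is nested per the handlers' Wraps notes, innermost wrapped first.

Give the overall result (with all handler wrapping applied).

Step-by-step:
ask @ H1 ⇒ 3
ask @ H1 ⇒ 3
H0 returns (8, ())
H1 returns (8, ())
= (8, ())

Answer: (8, ())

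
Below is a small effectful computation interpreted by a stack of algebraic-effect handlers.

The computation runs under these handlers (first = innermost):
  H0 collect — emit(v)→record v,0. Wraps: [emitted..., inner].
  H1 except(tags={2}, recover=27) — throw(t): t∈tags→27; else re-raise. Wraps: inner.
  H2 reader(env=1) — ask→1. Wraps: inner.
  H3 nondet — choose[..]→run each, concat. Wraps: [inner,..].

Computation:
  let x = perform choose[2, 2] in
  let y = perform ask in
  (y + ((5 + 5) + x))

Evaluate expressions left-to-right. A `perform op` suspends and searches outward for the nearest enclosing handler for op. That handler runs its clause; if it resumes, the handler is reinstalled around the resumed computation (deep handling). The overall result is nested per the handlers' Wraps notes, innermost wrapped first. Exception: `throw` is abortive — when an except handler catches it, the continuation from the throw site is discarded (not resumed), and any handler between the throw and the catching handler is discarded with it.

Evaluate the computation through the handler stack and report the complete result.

Working:
choose[2, 2] @ H3
  branch[0] choose=2:
    ask @ H2 ⇒ 1
    H0 returns [13]
    H1 returns [13]
    H2 returns [13]
    H3 returns [[13]]
  branch[1] choose=2:
    ask @ H2 ⇒ 1
    H0 returns [13]
    H1 returns [13]
    H2 returns [13]
    H3 returns [[13]]
= [[13], [13]]

Answer: [[13], [13]]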